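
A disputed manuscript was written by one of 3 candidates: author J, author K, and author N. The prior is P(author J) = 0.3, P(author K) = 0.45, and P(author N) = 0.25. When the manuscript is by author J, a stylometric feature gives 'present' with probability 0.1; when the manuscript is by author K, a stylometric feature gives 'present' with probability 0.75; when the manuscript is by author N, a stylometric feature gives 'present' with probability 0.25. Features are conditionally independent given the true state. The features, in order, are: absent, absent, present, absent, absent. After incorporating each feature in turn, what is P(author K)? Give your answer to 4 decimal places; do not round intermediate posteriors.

0.0323

After 'absent': normaliser = 0.9·0.3000 + 0.25·0.4500 + 0.75·0.2500; P(author J) ≈ 0.4737, P(author K) ≈ 0.1974, P(author N) ≈ 0.3289
After 'absent': normaliser = 0.9·0.4737 + 0.25·0.1974 + 0.75·0.3289; P(author J) ≈ 0.5902, P(author K) ≈ 0.0683, P(author N) ≈ 0.3415
After 'present': normaliser = 0.1·0.5902 + 0.75·0.0683 + 0.25·0.3415; P(author J) ≈ 0.3017, P(author K) ≈ 0.2619, P(author N) ≈ 0.4365
After 'absent': normaliser = 0.9·0.3017 + 0.25·0.2619 + 0.75·0.4365; P(author J) ≈ 0.4087, P(author K) ≈ 0.0985, P(author N) ≈ 0.4927
After 'absent': normaliser = 0.9·0.4087 + 0.25·0.0985 + 0.75·0.4927; P(author J) ≈ 0.4827, P(author K) ≈ 0.0323, P(author N) ≈ 0.4850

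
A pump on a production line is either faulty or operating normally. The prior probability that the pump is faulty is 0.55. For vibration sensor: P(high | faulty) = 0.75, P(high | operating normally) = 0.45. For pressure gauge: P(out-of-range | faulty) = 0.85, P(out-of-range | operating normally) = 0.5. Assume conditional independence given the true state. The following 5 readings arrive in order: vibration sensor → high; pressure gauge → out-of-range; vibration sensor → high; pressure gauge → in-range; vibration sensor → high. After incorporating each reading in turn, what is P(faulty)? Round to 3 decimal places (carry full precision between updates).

0.743

After vibration sensor='high': P(faulty) = 0.75·0.5500 / (0.75·0.5500 + 0.45·0.4500) ≈ 0.6707
After pressure gauge='out-of-range': P(faulty) = 0.85·0.6707 / (0.85·0.6707 + 0.5·0.3293) ≈ 0.7759
After vibration sensor='high': P(faulty) = 0.75·0.7759 / (0.75·0.7759 + 0.45·0.2241) ≈ 0.8523
After pressure gauge='in-range': P(faulty) = 0.15·0.8523 / (0.15·0.8523 + 0.5·0.1477) ≈ 0.6339
After vibration sensor='high': P(faulty) = 0.75·0.6339 / (0.75·0.6339 + 0.45·0.3661) ≈ 0.7427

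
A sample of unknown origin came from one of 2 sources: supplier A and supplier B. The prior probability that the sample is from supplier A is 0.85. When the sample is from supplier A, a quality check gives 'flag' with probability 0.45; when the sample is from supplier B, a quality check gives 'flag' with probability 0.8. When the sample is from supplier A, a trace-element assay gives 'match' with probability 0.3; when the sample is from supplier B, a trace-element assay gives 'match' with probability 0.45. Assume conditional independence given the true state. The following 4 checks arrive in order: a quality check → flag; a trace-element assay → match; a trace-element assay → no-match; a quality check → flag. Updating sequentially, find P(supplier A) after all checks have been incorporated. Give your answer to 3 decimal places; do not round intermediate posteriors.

0.603

After a quality check='flag': P(supplier A) = 0.45·0.8500 / (0.45·0.8500 + 0.8·0.1500) ≈ 0.7612
After a trace-element assay='match': P(supplier A) = 0.3·0.7612 / (0.3·0.7612 + 0.45·0.2388) ≈ 0.6800
After a trace-element assay='no-match': P(supplier A) = 0.7·0.6800 / (0.7·0.6800 + 0.55·0.3200) ≈ 0.7301
After a quality check='flag': P(supplier A) = 0.45·0.7301 / (0.45·0.7301 + 0.8·0.2699) ≈ 0.6034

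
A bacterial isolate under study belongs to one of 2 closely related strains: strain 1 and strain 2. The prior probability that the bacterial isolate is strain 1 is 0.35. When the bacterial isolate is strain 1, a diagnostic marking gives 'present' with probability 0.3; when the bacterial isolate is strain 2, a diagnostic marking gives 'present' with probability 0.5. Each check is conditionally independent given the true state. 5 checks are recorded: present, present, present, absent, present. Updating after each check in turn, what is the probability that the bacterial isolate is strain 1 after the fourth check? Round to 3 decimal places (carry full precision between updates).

0.140

After 'present': P(strain 1) = 0.3·0.3500 / (0.3·0.3500 + 0.5·0.6500) ≈ 0.2442
After 'present': P(strain 1) = 0.3·0.2442 / (0.3·0.2442 + 0.5·0.7558) ≈ 0.1624
After 'present': P(strain 1) = 0.3·0.1624 / (0.3·0.1624 + 0.5·0.8376) ≈ 0.1042
After 'absent': P(strain 1) = 0.7·0.1042 / (0.7·0.1042 + 0.5·0.8958) ≈ 0.1400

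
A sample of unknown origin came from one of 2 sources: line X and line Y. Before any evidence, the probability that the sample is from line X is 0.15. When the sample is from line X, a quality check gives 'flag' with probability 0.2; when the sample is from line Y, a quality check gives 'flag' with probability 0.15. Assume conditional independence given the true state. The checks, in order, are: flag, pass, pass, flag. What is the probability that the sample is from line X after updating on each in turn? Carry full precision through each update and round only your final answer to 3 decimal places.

0.217

After 'flag': P(line X) = 0.2·0.1500 / (0.2·0.1500 + 0.15·0.8500) ≈ 0.1905
After 'pass': P(line X) = 0.8·0.1905 / (0.8·0.1905 + 0.85·0.8095) ≈ 0.1813
After 'pass': P(line X) = 0.8·0.1813 / (0.8·0.1813 + 0.85·0.8187) ≈ 0.1725
After 'flag': P(line X) = 0.2·0.1725 / (0.2·0.1725 + 0.15·0.8275) ≈ 0.2175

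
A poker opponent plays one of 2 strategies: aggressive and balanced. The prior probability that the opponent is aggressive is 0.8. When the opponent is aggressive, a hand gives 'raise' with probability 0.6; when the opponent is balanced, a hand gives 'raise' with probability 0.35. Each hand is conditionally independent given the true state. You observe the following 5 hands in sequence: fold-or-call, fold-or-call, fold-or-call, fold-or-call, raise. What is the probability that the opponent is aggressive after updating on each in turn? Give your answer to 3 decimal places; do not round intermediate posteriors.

Each posterior becomes the prior for the next update.
After 'fold-or-call': P(aggressive) = 0.4·0.8000 / (0.4·0.8000 + 0.65·0.2000) ≈ 0.7111
After 'fold-or-call': P(aggressive) = 0.4·0.7111 / (0.4·0.7111 + 0.65·0.2889) ≈ 0.6024
After 'fold-or-call': P(aggressive) = 0.4·0.6024 / (0.4·0.6024 + 0.65·0.3976) ≈ 0.4824
After 'fold-or-call': P(aggressive) = 0.4·0.4824 / (0.4·0.4824 + 0.65·0.5176) ≈ 0.3645
After 'raise': P(aggressive) = 0.6·0.3645 / (0.6·0.3645 + 0.35·0.6355) ≈ 0.4958

0.496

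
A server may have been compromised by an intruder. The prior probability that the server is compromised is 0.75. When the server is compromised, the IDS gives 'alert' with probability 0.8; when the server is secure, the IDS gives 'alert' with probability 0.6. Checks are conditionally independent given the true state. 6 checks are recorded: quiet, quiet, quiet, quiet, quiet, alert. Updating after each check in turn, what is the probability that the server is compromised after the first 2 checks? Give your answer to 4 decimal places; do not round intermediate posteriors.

0.4286

After 'quiet': P(compromised) = 0.2·0.7500 / (0.2·0.7500 + 0.4·0.2500) ≈ 0.6000
After 'quiet': P(compromised) = 0.2·0.6000 / (0.2·0.6000 + 0.4·0.4000) ≈ 0.4286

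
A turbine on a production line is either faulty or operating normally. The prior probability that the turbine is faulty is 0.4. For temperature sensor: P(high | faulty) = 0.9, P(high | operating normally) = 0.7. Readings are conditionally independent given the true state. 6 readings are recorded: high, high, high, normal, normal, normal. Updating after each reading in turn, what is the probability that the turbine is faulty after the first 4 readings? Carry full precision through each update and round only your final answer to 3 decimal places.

After 'high': P(faulty) = 0.9·0.4000 / (0.9·0.4000 + 0.7·0.6000) ≈ 0.4615
After 'high': P(faulty) = 0.9·0.4615 / (0.9·0.4615 + 0.7·0.5385) ≈ 0.5243
After 'high': P(faulty) = 0.9·0.5243 / (0.9·0.5243 + 0.7·0.4757) ≈ 0.5862
After 'normal': P(faulty) = 0.1·0.5862 / (0.1·0.5862 + 0.3·0.4138) ≈ 0.3208

0.321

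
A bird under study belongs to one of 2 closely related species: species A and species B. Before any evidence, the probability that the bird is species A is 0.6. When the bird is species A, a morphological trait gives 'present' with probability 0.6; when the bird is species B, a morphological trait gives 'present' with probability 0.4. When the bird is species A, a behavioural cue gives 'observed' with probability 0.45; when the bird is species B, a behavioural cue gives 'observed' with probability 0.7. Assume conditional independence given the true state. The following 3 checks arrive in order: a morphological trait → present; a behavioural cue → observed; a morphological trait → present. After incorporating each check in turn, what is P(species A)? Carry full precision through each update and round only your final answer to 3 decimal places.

0.685

Each posterior becomes the prior for the next update.
After a morphological trait='present': P(species A) = 0.6·0.6000 / (0.6·0.6000 + 0.4·0.4000) ≈ 0.6923
After a behavioural cue='observed': P(species A) = 0.45·0.6923 / (0.45·0.6923 + 0.7·0.3077) ≈ 0.5912
After a morphological trait='present': P(species A) = 0.6·0.5912 / (0.6·0.5912 + 0.4·0.4088) ≈ 0.6845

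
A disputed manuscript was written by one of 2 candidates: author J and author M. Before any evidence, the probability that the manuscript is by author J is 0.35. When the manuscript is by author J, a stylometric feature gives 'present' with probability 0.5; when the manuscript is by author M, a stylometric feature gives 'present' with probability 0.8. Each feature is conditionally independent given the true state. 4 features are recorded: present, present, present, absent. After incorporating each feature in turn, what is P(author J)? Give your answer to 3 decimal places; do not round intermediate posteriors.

Apply Bayes' rule sequentially, carrying P(author J) forward.
After 'present': P(author J) = 0.5·0.3500 / (0.5·0.3500 + 0.8·0.6500) ≈ 0.2518
After 'present': P(author J) = 0.5·0.2518 / (0.5·0.2518 + 0.8·0.7482) ≈ 0.1738
After 'present': P(author J) = 0.5·0.1738 / (0.5·0.1738 + 0.8·0.8262) ≈ 0.1162
After 'absent': P(author J) = 0.5·0.1162 / (0.5·0.1162 + 0.2·0.8838) ≈ 0.2474

0.247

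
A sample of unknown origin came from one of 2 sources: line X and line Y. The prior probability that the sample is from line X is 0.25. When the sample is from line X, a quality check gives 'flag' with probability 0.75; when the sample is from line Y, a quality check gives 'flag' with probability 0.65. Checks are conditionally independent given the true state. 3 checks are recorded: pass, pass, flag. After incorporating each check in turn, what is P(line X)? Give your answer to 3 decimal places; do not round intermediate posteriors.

0.164

After 'pass': P(line X) = 0.25·0.2500 / (0.25·0.2500 + 0.35·0.7500) ≈ 0.1923
After 'pass': P(line X) = 0.25·0.1923 / (0.25·0.1923 + 0.35·0.8077) ≈ 0.1453
After 'flag': P(line X) = 0.75·0.1453 / (0.75·0.1453 + 0.65·0.8547) ≈ 0.1640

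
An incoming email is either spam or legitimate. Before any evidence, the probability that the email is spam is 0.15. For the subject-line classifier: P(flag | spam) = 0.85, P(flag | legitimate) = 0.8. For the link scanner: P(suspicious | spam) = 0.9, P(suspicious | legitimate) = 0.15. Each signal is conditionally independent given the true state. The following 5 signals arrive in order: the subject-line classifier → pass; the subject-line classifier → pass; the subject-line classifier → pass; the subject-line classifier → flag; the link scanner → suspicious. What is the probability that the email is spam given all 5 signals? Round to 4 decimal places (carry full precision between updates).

After the subject-line classifier='pass': P(spam) = 0.15·0.1500 / (0.15·0.1500 + 0.2·0.8500) ≈ 0.1169
After the subject-line classifier='pass': P(spam) = 0.15·0.1169 / (0.15·0.1169 + 0.2·0.8831) ≈ 0.0903
After the subject-line classifier='pass': P(spam) = 0.15·0.0903 / (0.15·0.0903 + 0.2·0.9097) ≈ 0.0693
After the subject-line classifier='flag': P(spam) = 0.85·0.0693 / (0.85·0.0693 + 0.8·0.9307) ≈ 0.0733
After the link scanner='suspicious': P(spam) = 0.9·0.0733 / (0.9·0.0733 + 0.15·0.9267) ≈ 0.3219

0.3219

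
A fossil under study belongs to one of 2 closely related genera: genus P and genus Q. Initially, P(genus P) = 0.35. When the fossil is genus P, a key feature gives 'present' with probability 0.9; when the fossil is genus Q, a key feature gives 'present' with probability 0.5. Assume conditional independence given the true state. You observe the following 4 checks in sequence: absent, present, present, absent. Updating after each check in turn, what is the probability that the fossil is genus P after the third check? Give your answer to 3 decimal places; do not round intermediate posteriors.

0.259

After 'absent': P(genus P) = 0.1·0.3500 / (0.1·0.3500 + 0.5·0.6500) ≈ 0.0972
After 'present': P(genus P) = 0.9·0.0972 / (0.9·0.0972 + 0.5·0.9028) ≈ 0.1624
After 'present': P(genus P) = 0.9·0.1624 / (0.9·0.1624 + 0.5·0.8376) ≈ 0.2587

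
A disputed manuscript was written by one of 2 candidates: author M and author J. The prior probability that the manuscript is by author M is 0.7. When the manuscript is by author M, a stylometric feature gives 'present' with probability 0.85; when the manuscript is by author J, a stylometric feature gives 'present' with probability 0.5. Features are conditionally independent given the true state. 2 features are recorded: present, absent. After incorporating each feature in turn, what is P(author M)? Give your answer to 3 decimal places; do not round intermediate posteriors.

0.543

After 'present': P(author M) = 0.85·0.7000 / (0.85·0.7000 + 0.5·0.3000) ≈ 0.7987
After 'absent': P(author M) = 0.15·0.7987 / (0.15·0.7987 + 0.5·0.2013) ≈ 0.5434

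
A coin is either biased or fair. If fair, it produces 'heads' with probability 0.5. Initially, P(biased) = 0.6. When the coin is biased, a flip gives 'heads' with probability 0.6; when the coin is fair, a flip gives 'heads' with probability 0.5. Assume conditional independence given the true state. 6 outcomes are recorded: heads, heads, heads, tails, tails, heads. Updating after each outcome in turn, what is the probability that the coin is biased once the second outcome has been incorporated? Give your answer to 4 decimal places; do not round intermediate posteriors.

Each posterior becomes the prior for the next update.
After 'heads': P(biased) = 0.6·0.6000 / (0.6·0.6000 + 0.5·0.4000) ≈ 0.6429
After 'heads': P(biased) = 0.6·0.6429 / (0.6·0.6429 + 0.5·0.3571) ≈ 0.6835

0.6835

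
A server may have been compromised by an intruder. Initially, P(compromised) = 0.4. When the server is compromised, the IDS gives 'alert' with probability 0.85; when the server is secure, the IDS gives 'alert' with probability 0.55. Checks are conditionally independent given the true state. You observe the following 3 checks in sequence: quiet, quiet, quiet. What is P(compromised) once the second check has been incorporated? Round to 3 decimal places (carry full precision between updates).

After 'quiet': P(compromised) = 0.15·0.4000 / (0.15·0.4000 + 0.45·0.6000) ≈ 0.1818
After 'quiet': P(compromised) = 0.15·0.1818 / (0.15·0.1818 + 0.45·0.8182) ≈ 0.0690

0.069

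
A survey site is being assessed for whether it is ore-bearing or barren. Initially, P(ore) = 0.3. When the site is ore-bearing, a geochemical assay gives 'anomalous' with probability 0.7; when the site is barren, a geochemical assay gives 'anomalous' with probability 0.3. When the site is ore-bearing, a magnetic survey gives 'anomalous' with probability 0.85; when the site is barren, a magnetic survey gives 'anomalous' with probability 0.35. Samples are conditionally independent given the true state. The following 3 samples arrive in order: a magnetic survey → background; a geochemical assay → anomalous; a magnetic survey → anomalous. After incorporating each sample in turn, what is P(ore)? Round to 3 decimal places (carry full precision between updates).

0.359

After a magnetic survey='background': P(ore) = 0.15·0.3000 / (0.15·0.3000 + 0.65·0.7000) ≈ 0.0900
After a geochemical assay='anomalous': P(ore) = 0.7·0.0900 / (0.7·0.0900 + 0.3·0.9100) ≈ 0.1875
After a magnetic survey='anomalous': P(ore) = 0.85·0.1875 / (0.85·0.1875 + 0.35·0.8125) ≈ 0.3592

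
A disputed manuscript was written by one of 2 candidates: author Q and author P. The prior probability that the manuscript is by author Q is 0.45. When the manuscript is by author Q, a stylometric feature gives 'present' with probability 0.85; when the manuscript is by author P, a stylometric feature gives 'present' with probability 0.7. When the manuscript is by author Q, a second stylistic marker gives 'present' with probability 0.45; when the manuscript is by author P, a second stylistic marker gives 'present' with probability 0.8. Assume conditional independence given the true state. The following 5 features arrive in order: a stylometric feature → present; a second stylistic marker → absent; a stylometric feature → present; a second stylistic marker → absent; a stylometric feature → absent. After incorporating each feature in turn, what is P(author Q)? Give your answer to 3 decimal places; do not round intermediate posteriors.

0.820

After a stylometric feature='present': P(author Q) = 0.85·0.4500 / (0.85·0.4500 + 0.7·0.5500) ≈ 0.4984
After a second stylistic marker='absent': P(author Q) = 0.55·0.4984 / (0.55·0.4984 + 0.2·0.5016) ≈ 0.7321
After a stylometric feature='present': P(author Q) = 0.85·0.7321 / (0.85·0.7321 + 0.7·0.2679) ≈ 0.7684
After a second stylistic marker='absent': P(author Q) = 0.55·0.7684 / (0.55·0.7684 + 0.2·0.2316) ≈ 0.9012
After a stylometric feature='absent': P(author Q) = 0.15·0.9012 / (0.15·0.9012 + 0.3·0.0988) ≈ 0.8202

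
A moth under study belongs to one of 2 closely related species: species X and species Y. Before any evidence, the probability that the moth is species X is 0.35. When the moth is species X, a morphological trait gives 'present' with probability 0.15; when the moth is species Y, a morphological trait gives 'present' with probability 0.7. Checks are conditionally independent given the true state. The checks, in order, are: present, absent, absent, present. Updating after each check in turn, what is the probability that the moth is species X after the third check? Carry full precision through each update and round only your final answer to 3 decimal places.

Apply Bayes' rule sequentially, carrying P(species X) forward.
After 'present': P(species X) = 0.15·0.3500 / (0.15·0.3500 + 0.7·0.6500) ≈ 0.1034
After 'absent': P(species X) = 0.85·0.1034 / (0.85·0.1034 + 0.3·0.8966) ≈ 0.2464
After 'absent': P(species X) = 0.85·0.2464 / (0.85·0.2464 + 0.3·0.7536) ≈ 0.4809

0.481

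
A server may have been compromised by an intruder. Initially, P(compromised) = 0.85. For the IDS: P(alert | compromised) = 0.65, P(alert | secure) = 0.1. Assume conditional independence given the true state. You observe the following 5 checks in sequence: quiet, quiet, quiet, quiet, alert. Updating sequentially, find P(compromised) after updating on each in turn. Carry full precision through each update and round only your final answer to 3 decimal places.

After 'quiet': P(compromised) = 0.35·0.8500 / (0.35·0.8500 + 0.9·0.1500) ≈ 0.6879
After 'quiet': P(compromised) = 0.35·0.6879 / (0.35·0.6879 + 0.9·0.3121) ≈ 0.4615
After 'quiet': P(compromised) = 0.35·0.4615 / (0.35·0.4615 + 0.9·0.5385) ≈ 0.2500
After 'quiet': P(compromised) = 0.35·0.2500 / (0.35·0.2500 + 0.9·0.7500) ≈ 0.1147
After 'alert': P(compromised) = 0.65·0.1147 / (0.65·0.1147 + 0.1·0.8853) ≈ 0.4572

0.457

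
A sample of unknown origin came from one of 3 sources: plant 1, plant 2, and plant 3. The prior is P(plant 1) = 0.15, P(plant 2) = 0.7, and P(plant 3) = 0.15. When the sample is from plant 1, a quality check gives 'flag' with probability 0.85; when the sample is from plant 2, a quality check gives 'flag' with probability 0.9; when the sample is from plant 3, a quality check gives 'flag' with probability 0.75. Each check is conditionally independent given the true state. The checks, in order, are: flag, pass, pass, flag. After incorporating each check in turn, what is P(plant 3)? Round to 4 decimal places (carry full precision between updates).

0.3941

Each posterior becomes the prior for the next update.
After 'flag': normaliser = 0.85·0.1500 + 0.9·0.7000 + 0.75·0.1500; P(plant 1) ≈ 0.1466, P(plant 2) ≈ 0.7241, P(plant 3) ≈ 0.1293
After 'pass': normaliser = 0.15·0.1466 + 0.1·0.7241 + 0.25·0.1293; P(plant 1) ≈ 0.1735, P(plant 2) ≈ 0.5714, P(plant 3) ≈ 0.2551
After 'pass': normaliser = 0.15·0.1735 + 0.1·0.5714 + 0.25·0.2551; P(plant 1) ≈ 0.1771, P(plant 2) ≈ 0.3889, P(plant 3) ≈ 0.4340
After 'flag': normaliser = 0.85·0.1771 + 0.9·0.3889 + 0.75·0.4340; P(plant 1) ≈ 0.1822, P(plant 2) ≈ 0.4237, P(plant 3) ≈ 0.3941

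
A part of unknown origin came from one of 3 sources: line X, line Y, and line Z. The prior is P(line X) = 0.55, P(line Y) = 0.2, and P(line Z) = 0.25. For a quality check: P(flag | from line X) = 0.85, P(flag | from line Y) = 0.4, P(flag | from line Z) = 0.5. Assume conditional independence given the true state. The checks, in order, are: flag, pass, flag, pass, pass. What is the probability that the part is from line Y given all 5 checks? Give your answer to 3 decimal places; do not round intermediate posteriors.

After 'flag': normaliser = 0.85·0.5500 + 0.4·0.2000 + 0.5·0.2500; P(line X) ≈ 0.6952, P(line Y) ≈ 0.1190, P(line Z) ≈ 0.1859
After 'pass': normaliser = 0.15·0.6952 + 0.6·0.1190 + 0.5·0.1859; P(line X) ≈ 0.3882, P(line Y) ≈ 0.2657, P(line Z) ≈ 0.3460
After 'flag': normaliser = 0.85·0.3882 + 0.4·0.2657 + 0.5·0.3460; P(line X) ≈ 0.5416, P(line Y) ≈ 0.1745, P(line Z) ≈ 0.2839
After 'pass': normaliser = 0.15·0.5416 + 0.6·0.1745 + 0.5·0.2839; P(line X) ≈ 0.2478, P(line Y) ≈ 0.3192, P(line Z) ≈ 0.4330
After 'pass': normaliser = 0.15·0.2478 + 0.6·0.3192 + 0.5·0.4330; P(line X) ≈ 0.0835, P(line Y) ≈ 0.4302, P(line Z) ≈ 0.4863

0.430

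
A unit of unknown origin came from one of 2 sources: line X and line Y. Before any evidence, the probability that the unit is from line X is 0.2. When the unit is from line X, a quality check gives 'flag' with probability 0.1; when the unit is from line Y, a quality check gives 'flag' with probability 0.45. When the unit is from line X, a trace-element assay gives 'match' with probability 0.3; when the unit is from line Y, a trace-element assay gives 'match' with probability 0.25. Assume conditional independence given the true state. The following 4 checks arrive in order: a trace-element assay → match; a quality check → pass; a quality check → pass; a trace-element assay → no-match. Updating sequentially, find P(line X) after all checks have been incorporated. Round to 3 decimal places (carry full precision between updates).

0.428

After a trace-element assay='match': P(line X) = 0.3·0.2000 / (0.3·0.2000 + 0.25·0.8000) ≈ 0.2308
After a quality check='pass': P(line X) = 0.9·0.2308 / (0.9·0.2308 + 0.55·0.7692) ≈ 0.3293
After a quality check='pass': P(line X) = 0.9·0.3293 / (0.9·0.3293 + 0.55·0.6707) ≈ 0.4455
After a trace-element assay='no-match': P(line X) = 0.7·0.4455 / (0.7·0.4455 + 0.75·0.5545) ≈ 0.4285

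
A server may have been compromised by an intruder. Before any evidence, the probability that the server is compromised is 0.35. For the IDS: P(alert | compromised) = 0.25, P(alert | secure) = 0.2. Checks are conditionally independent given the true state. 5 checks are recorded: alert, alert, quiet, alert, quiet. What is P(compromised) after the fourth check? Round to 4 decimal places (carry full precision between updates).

0.4965

After 'alert': P(compromised) = 0.25·0.3500 / (0.25·0.3500 + 0.2·0.6500) ≈ 0.4023
After 'alert': P(compromised) = 0.25·0.4023 / (0.25·0.4023 + 0.2·0.5977) ≈ 0.4569
After 'quiet': P(compromised) = 0.75·0.4569 / (0.75·0.4569 + 0.8·0.5431) ≈ 0.4410
After 'alert': P(compromised) = 0.25·0.4410 / (0.25·0.4410 + 0.2·0.5590) ≈ 0.4965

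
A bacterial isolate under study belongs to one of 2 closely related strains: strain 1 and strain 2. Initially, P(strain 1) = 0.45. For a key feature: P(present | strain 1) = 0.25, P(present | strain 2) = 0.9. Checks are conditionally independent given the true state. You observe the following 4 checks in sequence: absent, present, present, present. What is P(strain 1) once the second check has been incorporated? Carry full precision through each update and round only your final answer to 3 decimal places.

Apply Bayes' rule sequentially, carrying P(strain 1) forward.
After 'absent': P(strain 1) = 0.75·0.4500 / (0.75·0.4500 + 0.1·0.5500) ≈ 0.8599
After 'present': P(strain 1) = 0.25·0.8599 / (0.25·0.8599 + 0.9·0.1401) ≈ 0.6303

0.630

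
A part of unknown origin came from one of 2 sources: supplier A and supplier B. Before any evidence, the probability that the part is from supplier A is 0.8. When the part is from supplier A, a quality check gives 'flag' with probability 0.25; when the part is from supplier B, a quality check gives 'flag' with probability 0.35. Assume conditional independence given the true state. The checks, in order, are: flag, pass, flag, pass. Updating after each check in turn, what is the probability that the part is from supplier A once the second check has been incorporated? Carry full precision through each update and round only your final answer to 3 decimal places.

After 'flag': P(supplier A) = 0.25·0.8000 / (0.25·0.8000 + 0.35·0.2000) ≈ 0.7407
After 'pass': P(supplier A) = 0.75·0.7407 / (0.75·0.7407 + 0.65·0.2593) ≈ 0.7673

0.767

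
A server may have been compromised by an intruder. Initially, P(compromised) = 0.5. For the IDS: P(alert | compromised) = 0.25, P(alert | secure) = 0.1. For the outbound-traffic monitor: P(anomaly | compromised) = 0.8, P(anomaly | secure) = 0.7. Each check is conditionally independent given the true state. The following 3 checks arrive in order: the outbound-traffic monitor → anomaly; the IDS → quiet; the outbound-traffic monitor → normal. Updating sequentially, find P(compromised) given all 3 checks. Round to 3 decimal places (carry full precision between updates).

0.388

After the outbound-traffic monitor='anomaly': P(compromised) = 0.8·0.5000 / (0.8·0.5000 + 0.7·0.5000) ≈ 0.5333
After the IDS='quiet': P(compromised) = 0.75·0.5333 / (0.75·0.5333 + 0.9·0.4667) ≈ 0.4878
After the outbound-traffic monitor='normal': P(compromised) = 0.2·0.4878 / (0.2·0.4878 + 0.3·0.5122) ≈ 0.3883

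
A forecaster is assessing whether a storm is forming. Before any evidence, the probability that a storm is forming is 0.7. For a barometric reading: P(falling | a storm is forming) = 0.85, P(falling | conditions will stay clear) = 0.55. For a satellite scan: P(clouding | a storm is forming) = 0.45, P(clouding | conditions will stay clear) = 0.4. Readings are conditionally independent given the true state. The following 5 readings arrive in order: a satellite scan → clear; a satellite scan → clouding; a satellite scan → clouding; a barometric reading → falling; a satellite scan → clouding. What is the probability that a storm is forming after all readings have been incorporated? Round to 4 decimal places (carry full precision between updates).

0.8248

After a satellite scan='clear': P(storm) = 0.55·0.7000 / (0.55·0.7000 + 0.6·0.3000) ≈ 0.6814
After a satellite scan='clouding': P(storm) = 0.45·0.6814 / (0.45·0.6814 + 0.4·0.3186) ≈ 0.7064
After a satellite scan='clouding': P(storm) = 0.45·0.7064 / (0.45·0.7064 + 0.4·0.2936) ≈ 0.7302
After a barometric reading='falling': P(storm) = 0.85·0.7302 / (0.85·0.7302 + 0.55·0.2698) ≈ 0.8071
After a satellite scan='clouding': P(storm) = 0.45·0.8071 / (0.45·0.8071 + 0.4·0.1929) ≈ 0.8248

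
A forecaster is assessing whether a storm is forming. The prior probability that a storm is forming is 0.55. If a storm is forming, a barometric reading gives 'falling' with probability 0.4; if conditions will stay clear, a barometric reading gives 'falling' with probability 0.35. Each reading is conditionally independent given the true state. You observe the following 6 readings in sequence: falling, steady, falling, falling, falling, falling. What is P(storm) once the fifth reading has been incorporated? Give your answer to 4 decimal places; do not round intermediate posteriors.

0.6581

After 'falling': P(storm) = 0.4·0.5500 / (0.4·0.5500 + 0.35·0.4500) ≈ 0.5828
After 'steady': P(storm) = 0.6·0.5828 / (0.6·0.5828 + 0.65·0.4172) ≈ 0.5632
After 'falling': P(storm) = 0.4·0.5632 / (0.4·0.5632 + 0.35·0.4368) ≈ 0.5957
After 'falling': P(storm) = 0.4·0.5957 / (0.4·0.5957 + 0.35·0.4043) ≈ 0.6274
After 'falling': P(storm) = 0.4·0.6274 / (0.4·0.6274 + 0.35·0.3726) ≈ 0.6581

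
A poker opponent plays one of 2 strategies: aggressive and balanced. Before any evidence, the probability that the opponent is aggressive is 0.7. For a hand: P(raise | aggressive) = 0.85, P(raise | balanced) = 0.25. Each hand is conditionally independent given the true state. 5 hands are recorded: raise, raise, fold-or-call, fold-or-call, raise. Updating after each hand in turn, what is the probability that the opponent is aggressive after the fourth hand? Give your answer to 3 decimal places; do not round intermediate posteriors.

After 'raise': P(aggressive) = 0.85·0.7000 / (0.85·0.7000 + 0.25·0.3000) ≈ 0.8881
After 'raise': P(aggressive) = 0.85·0.8881 / (0.85·0.8881 + 0.25·0.1119) ≈ 0.9643
After 'fold-or-call': P(aggressive) = 0.15·0.9643 / (0.15·0.9643 + 0.75·0.0357) ≈ 0.8436
After 'fold-or-call': P(aggressive) = 0.15·0.8436 / (0.15·0.8436 + 0.75·0.1564) ≈ 0.5190

0.519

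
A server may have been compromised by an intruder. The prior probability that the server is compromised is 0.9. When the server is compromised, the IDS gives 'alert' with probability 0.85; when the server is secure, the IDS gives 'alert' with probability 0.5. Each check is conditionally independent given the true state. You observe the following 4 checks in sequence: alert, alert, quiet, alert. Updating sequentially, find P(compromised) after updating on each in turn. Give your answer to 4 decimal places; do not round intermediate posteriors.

After 'alert': P(compromised) = 0.85·0.9000 / (0.85·0.9000 + 0.5·0.1000) ≈ 0.9387
After 'alert': P(compromised) = 0.85·0.9387 / (0.85·0.9387 + 0.5·0.0613) ≈ 0.9630
After 'quiet': P(compromised) = 0.15·0.9630 / (0.15·0.9630 + 0.5·0.0370) ≈ 0.8864
After 'alert': P(compromised) = 0.85·0.8864 / (0.85·0.8864 + 0.5·0.1136) ≈ 0.9299

0.9299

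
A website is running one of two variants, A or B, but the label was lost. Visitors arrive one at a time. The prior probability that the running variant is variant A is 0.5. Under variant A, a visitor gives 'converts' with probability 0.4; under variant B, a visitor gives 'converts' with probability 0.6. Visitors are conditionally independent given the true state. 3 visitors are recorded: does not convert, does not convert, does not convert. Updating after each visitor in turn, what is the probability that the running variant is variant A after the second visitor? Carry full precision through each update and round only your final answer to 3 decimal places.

After 'does not convert': P(A) = 0.6·0.5000 / (0.6·0.5000 + 0.4·0.5000) ≈ 0.6000
After 'does not convert': P(A) = 0.6·0.6000 / (0.6·0.6000 + 0.4·0.4000) ≈ 0.6923

0.692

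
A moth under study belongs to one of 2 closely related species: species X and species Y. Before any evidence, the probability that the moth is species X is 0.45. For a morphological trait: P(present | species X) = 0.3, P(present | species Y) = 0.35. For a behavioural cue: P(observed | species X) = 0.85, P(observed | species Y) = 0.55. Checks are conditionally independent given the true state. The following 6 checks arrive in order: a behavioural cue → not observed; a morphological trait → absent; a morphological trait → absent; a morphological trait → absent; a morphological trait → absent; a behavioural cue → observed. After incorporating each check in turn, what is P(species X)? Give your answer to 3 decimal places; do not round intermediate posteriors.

After a behavioural cue='not observed': P(species X) = 0.15·0.4500 / (0.15·0.4500 + 0.45·0.5500) ≈ 0.2143
After a morphological trait='absent': P(species X) = 0.7·0.2143 / (0.7·0.2143 + 0.65·0.7857) ≈ 0.2270
After a morphological trait='absent': P(species X) = 0.7·0.2270 / (0.7·0.2270 + 0.65·0.7730) ≈ 0.2403
After a morphological trait='absent': P(species X) = 0.7·0.2403 / (0.7·0.2403 + 0.65·0.7597) ≈ 0.2541
After a morphological trait='absent': P(species X) = 0.7·0.2541 / (0.7·0.2541 + 0.65·0.7459) ≈ 0.2684
After a behavioural cue='observed': P(species X) = 0.85·0.2684 / (0.85·0.2684 + 0.55·0.7316) ≈ 0.3618

0.362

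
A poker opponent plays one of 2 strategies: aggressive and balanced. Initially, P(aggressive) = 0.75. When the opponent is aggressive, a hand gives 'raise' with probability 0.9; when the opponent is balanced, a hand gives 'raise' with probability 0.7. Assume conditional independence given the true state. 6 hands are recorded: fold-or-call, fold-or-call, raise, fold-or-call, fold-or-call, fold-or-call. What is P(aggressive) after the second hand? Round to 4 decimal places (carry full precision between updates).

After 'fold-or-call': P(aggressive) = 0.1·0.7500 / (0.1·0.7500 + 0.3·0.2500) ≈ 0.5000
After 'fold-or-call': P(aggressive) = 0.1·0.5000 / (0.1·0.5000 + 0.3·0.5000) ≈ 0.2500

0.2500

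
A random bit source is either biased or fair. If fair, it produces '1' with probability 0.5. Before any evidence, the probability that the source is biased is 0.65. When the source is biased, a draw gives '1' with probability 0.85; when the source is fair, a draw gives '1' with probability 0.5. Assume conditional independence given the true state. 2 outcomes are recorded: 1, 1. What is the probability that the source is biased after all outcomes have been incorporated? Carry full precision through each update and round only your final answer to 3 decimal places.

0.843

After '1': P(biased) = 0.85·0.6500 / (0.85·0.6500 + 0.5·0.3500) ≈ 0.7595
After '1': P(biased) = 0.85·0.7595 / (0.85·0.7595 + 0.5·0.2405) ≈ 0.8429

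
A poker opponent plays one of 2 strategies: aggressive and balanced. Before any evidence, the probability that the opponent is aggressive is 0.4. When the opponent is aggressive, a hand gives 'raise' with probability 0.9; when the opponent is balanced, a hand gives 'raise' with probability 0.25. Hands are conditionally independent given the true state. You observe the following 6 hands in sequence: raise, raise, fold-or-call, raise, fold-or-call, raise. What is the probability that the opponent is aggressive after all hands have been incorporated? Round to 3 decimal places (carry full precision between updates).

0.666

After 'raise': P(aggressive) = 0.9·0.4000 / (0.9·0.4000 + 0.25·0.6000) ≈ 0.7059
After 'raise': P(aggressive) = 0.9·0.7059 / (0.9·0.7059 + 0.25·0.2941) ≈ 0.8963
After 'fold-or-call': P(aggressive) = 0.1·0.8963 / (0.1·0.8963 + 0.75·0.1037) ≈ 0.5353
After 'raise': P(aggressive) = 0.9·0.5353 / (0.9·0.5353 + 0.25·0.4647) ≈ 0.8057
After 'fold-or-call': P(aggressive) = 0.1·0.8057 / (0.1·0.8057 + 0.75·0.1943) ≈ 0.3561
After 'raise': P(aggressive) = 0.9·0.3561 / (0.9·0.3561 + 0.25·0.6439) ≈ 0.6656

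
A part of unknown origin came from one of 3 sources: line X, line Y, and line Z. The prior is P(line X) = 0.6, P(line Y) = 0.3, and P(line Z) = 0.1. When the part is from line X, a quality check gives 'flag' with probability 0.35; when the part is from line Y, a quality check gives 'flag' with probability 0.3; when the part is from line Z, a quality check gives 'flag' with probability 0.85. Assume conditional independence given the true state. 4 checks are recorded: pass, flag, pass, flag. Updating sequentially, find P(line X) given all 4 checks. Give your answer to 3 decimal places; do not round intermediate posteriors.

0.676

After 'pass': normaliser = 0.65·0.6000 + 0.7·0.3000 + 0.15·0.1000; P(line X) ≈ 0.6341, P(line Y) ≈ 0.3415, P(line Z) ≈ 0.0244
After 'flag': normaliser = 0.35·0.6341 + 0.3·0.3415 + 0.85·0.0244; P(line X) ≈ 0.6431, P(line Y) ≈ 0.2968, P(line Z) ≈ 0.0601
After 'pass': normaliser = 0.65·0.6431 + 0.7·0.2968 + 0.15·0.0601; P(line X) ≈ 0.6585, P(line Y) ≈ 0.3273, P(line Z) ≈ 0.0142
After 'flag': normaliser = 0.35·0.6585 + 0.3·0.3273 + 0.85·0.0142; P(line X) ≈ 0.6764, P(line Y) ≈ 0.2882, P(line Z) ≈ 0.0354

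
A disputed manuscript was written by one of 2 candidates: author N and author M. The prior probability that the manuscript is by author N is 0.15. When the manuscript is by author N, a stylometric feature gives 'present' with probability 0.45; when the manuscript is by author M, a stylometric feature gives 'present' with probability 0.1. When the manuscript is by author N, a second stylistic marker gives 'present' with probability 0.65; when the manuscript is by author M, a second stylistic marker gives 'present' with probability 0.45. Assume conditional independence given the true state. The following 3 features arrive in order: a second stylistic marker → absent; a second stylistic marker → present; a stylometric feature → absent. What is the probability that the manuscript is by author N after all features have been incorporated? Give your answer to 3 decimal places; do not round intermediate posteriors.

0.090

Each posterior becomes the prior for the next update.
After a second stylistic marker='absent': P(author N) = 0.35·0.1500 / (0.35·0.1500 + 0.55·0.8500) ≈ 0.1010
After a second stylistic marker='present': P(author N) = 0.65·0.1010 / (0.65·0.1010 + 0.45·0.8990) ≈ 0.1396
After a stylometric feature='absent': P(author N) = 0.55·0.1396 / (0.55·0.1396 + 0.9·0.8604) ≈ 0.0902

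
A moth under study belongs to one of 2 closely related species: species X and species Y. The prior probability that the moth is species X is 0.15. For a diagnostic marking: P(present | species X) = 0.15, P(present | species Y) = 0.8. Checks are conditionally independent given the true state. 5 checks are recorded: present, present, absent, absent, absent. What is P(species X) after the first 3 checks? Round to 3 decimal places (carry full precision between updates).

After 'present': P(species X) = 0.15·0.1500 / (0.15·0.1500 + 0.8·0.8500) ≈ 0.0320
After 'present': P(species X) = 0.15·0.0320 / (0.15·0.0320 + 0.8·0.9680) ≈ 0.0062
After 'absent': P(species X) = 0.85·0.0062 / (0.85·0.0062 + 0.2·0.9938) ≈ 0.0257

0.026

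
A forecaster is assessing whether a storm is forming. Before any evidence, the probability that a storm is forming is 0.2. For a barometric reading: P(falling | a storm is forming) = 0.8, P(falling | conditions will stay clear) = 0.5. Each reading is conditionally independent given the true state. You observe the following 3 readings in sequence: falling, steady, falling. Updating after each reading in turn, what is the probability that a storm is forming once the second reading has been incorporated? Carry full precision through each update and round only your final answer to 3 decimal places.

0.138

Each posterior becomes the prior for the next update.
After 'falling': P(storm) = 0.8·0.2000 / (0.8·0.2000 + 0.5·0.8000) ≈ 0.2857
After 'steady': P(storm) = 0.2·0.2857 / (0.2·0.2857 + 0.5·0.7143) ≈ 0.1379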